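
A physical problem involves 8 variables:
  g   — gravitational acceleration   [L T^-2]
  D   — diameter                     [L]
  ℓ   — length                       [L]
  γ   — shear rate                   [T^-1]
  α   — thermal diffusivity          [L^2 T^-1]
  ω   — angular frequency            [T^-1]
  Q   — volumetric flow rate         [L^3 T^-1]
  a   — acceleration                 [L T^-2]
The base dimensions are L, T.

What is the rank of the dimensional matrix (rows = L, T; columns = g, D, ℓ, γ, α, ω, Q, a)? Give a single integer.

2

Exponent matrix [L,T] × [g,D,ℓ,γ,α,ω,Q,a]:
  L: [ 1  1  1  0  2  0  3  1]
  T: [-2  0  0 -1 -1 -1 -1 -2]
Row reduction gives pivot columns g,D; rank = 2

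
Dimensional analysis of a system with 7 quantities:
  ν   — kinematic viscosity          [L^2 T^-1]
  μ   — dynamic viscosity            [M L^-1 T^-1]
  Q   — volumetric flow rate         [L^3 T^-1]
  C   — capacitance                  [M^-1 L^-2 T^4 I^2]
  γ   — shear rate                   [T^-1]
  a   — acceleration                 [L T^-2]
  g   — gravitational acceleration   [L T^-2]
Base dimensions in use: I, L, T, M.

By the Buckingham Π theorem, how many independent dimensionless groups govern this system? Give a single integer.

Exponent matrix [I,L,T,M] × [ν,μ,Q,C,γ,a,g]:
  I: [ 0  0  0  2  0  0  0]
  L: [ 2 -1  3 -2  0  1  1]
  T: [-1 -1 -1  4 -1 -2 -2]
  M: [ 0  1  0 -1  0  0  0]
RREF → pivots at {ν,μ,Q,C} ⇒ r = 4
n=7, r=4 ⇒ 3 dimensionless groups

3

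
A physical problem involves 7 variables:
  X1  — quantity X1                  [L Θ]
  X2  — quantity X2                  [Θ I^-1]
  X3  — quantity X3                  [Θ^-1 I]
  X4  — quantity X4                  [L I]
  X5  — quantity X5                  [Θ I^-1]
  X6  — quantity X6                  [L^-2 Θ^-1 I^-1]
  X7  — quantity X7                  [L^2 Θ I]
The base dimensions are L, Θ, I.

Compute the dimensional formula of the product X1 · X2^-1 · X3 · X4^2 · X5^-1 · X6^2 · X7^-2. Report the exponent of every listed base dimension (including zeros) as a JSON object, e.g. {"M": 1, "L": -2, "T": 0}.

Exponent matrix [L,Θ,I] × [X1,X2,X3,X4,X5,X6,X7]:
  L: [ 1  0  0  1  0 -2  2]
  Θ: [ 1  1 -1  0  1 -1  1]
  I: [ 0 -1  1  1 -1 -1  1]
  [L]: (1)·1+(-1)·0+(1)·0+(2)·1+(-1)·0+(2)·-2+(-2)·2 = -5
  [Θ]: (1)·1+(-1)·1+(1)·-1+(2)·0+(-1)·1+(2)·-1+(-2)·1 = -6
  [I]: (1)·0+(-1)·-1+(1)·1+(2)·1+(-1)·-1+(2)·-1+(-2)·1 = 1
⇒ L^-5 Θ^-6 I

{"L": -5, "Θ": -6, "I": 1}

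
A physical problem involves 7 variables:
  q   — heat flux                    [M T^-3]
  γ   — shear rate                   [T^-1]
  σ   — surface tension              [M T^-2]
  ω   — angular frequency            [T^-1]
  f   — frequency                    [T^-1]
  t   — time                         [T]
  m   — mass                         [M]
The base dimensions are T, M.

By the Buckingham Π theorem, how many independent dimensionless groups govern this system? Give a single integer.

5

Exponent matrix [T,M] × [q,γ,σ,ω,f,t,m]:
  T: [-3 -1 -2 -1 -1  1  0]
  M: [ 1  0  1  0  0  0  1]
Row reduction gives pivot columns q,γ; rank = 2
n=7, r=2 ⇒ 5 dimensionless groups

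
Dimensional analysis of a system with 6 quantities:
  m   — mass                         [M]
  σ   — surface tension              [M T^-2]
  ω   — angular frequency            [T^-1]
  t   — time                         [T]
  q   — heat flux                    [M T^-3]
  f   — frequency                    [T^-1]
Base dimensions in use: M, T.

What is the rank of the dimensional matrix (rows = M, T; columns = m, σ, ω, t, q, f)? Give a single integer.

Write exponents as rows M,T / cols m,σ,ω,t,q,f:
  M: [ 1  1  0  0  1  0]
  T: [ 0 -2 -1  1 -3 -1]
Row reduction gives pivot columns m,σ; rank = 2

2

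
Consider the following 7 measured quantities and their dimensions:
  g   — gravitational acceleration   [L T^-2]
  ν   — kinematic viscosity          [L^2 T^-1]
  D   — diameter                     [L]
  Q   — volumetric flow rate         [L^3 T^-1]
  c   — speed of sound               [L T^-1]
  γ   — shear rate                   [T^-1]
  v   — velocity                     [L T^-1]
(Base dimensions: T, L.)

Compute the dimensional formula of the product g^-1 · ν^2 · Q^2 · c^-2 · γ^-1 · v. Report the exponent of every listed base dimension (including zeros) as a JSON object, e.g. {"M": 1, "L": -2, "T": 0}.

Exponent matrix [T,L] × [g,ν,D,Q,c,γ,v]:
  T: [-2 -1  0 -1 -1 -1 -1]
  L: [ 1  2  1  3  1  0  1]
  [T]: (-1)·-2+(2)·-1+(2)·-1+(-2)·-1+(-1)·-1+(1)·-1 = 0
  [L]: (-1)·1+(2)·2+(2)·3+(-2)·1+(-1)·0+(1)·1 = 8
⇒ L^8

{"T": 0, "L": 8}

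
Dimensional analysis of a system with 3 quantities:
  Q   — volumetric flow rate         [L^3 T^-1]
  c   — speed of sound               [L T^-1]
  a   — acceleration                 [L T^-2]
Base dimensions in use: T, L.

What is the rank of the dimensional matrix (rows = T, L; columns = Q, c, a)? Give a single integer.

2

Write exponents as rows T,L / cols Q,c,a:
  T: [-1 -1 -2]
  L: [ 3  1  1]
Echelon form has 2 nonzero rows (pivots: Q,c)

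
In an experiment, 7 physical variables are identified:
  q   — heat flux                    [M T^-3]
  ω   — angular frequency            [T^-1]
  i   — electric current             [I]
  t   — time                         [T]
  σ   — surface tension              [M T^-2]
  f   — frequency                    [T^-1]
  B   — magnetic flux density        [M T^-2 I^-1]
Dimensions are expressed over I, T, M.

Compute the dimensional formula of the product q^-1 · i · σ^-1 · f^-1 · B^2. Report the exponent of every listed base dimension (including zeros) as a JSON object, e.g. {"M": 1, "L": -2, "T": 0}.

{"I": -1, "T": 2, "M": 0}

Write exponents as rows I,T,M / cols q,ω,i,t,σ,f,B:
  I: [ 0  0  1  0  0  0 -1]
  T: [-3 -1  0  1 -2 -1 -2]
  M: [ 1  0  0  0  1  0  1]
  [I]: (-1)·0+(1)·1+(-1)·0+(-1)·0+(2)·-1 = -1
  [T]: (-1)·-3+(1)·0+(-1)·-2+(-1)·-1+(2)·-2 = 2
  [M]: (-1)·1+(1)·0+(-1)·1+(-1)·0+(2)·1 = 0
⇒ I^-1 T^2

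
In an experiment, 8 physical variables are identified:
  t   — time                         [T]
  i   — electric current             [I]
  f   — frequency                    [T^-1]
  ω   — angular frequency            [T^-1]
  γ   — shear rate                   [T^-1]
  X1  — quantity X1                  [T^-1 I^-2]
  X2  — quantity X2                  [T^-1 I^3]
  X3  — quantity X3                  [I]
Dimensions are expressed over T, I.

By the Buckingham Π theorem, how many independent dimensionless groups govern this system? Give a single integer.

6

Exponent matrix [T,I] × [t,i,f,ω,γ,X1,X2,X3]:
  T: [ 1  0 -1 -1 -1 -1 -1  0]
  I: [ 0  1  0  0  0 -2  3  1]
Echelon form has 2 nonzero rows (pivots: t,i)
n=8, r=2 ⇒ 6 dimensionless groups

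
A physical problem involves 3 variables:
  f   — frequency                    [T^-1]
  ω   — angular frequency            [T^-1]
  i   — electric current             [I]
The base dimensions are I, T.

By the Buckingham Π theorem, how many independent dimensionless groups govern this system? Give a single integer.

Dimensional matrix (I×T by f×ω×i):
  I: [ 0  0  1]
  T: [-1 -1  0]
RREF → pivots at {f,i} ⇒ r = 2
Π count = n − r = 3 − 2 = 1

1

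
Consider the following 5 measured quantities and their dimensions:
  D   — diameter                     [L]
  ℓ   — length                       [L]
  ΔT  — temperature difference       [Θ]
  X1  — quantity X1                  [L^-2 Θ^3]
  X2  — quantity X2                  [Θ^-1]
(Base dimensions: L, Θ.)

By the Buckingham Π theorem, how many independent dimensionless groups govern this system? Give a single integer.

3

Write exponents as rows L,Θ / cols D,ℓ,ΔT,X1,X2:
  L: [ 1  1  0 -2  0]
  Θ: [ 0  0  1  3 -1]
RREF → pivots at {D,ΔT} ⇒ r = 2
n=5, r=2 ⇒ 3 dimensionless groups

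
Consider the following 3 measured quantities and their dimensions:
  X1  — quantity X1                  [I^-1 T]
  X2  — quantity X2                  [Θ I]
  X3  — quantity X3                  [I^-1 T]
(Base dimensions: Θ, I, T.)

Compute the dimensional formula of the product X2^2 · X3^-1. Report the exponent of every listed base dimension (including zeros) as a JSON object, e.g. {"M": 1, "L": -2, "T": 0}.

Write exponents as rows Θ,I,T / cols X1,X2,X3:
  Θ: [ 0  1  0]
  I: [-1  1 -1]
  T: [ 1  0  1]
  [Θ]: (2)·1+(-1)·0 = 2
  [I]: (2)·1+(-1)·-1 = 3
  [T]: (2)·0+(-1)·1 = -1
⇒ Θ^2 I^3 T^-1

{"Θ": 2, "I": 3, "T": -1}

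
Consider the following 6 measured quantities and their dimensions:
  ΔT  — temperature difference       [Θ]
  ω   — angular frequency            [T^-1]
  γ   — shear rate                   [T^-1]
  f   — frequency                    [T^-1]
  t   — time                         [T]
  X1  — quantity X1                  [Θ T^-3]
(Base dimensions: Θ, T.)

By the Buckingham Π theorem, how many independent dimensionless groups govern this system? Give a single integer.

Exponent matrix [Θ,T] × [ΔT,ω,γ,f,t,X1]:
  Θ: [ 1  0  0  0  0  1]
  T: [ 0 -1 -1 -1  1 -3]
RREF → pivots at {ΔT,ω} ⇒ r = 2
n=6, r=2 ⇒ 4 dimensionless groups

4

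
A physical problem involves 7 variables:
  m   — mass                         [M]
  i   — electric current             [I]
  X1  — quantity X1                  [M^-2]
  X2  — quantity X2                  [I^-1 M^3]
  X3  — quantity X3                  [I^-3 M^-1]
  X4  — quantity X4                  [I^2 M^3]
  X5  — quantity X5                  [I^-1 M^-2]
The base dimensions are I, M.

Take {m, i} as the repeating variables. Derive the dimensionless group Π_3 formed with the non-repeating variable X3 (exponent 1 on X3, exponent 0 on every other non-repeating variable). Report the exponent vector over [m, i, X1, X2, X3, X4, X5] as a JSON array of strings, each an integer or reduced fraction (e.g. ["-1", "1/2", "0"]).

["1", "3", "0", "0", "1", "0", "0"]

Dimensional matrix (I×M by m×i×X1×X2×X3×X4×X5):
  I: [ 0  1  0 -1 -3  2 -1]
  M: [ 1  0 -2  3 -1  3 -2]
Echelon form has 2 nonzero rows (pivots: m,i)
Pivot set = {m,i}, free = {X1,X2,X3,X4,X5}
RREF:
  r0: [   1    0   -2    3   -1    3   -2]
  r1: [   0    1    0   -1   -3    2   -1]
Fix exponent of X3 at 1, X1 at 0, X2 at 0, X4 at 0, X5 at 0; solve each RREF row for its pivot's exponent:
  r0: exp(m) + (-1)·1 = 0 ⇒ exp(m) = 1
  r1: exp(i) + (-3)·1 = 0 ⇒ exp(i) = 3
Π_3 = m · i^3 · X3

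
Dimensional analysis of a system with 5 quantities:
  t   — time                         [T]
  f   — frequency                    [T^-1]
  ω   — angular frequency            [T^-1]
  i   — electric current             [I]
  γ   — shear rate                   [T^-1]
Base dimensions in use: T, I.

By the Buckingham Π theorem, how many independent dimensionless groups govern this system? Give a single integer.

3

Exponent matrix [T,I] × [t,f,ω,i,γ]:
  T: [ 1 -1 -1  0 -1]
  I: [ 0  0  0  1  0]
Echelon form has 2 nonzero rows (pivots: t,i)
5 vars − rank 2 = 3 Π groups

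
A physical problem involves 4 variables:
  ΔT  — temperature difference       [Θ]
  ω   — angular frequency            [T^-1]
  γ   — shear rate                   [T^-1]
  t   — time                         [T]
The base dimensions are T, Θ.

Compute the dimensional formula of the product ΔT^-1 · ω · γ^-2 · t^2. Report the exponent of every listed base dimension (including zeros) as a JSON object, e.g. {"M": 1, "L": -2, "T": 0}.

Exponent matrix [T,Θ] × [ΔT,ω,γ,t]:
  T: [ 0 -1 -1  1]
  Θ: [ 1  0  0  0]
  [T]: (-1)·0+(1)·-1+(-2)·-1+(2)·1 = 3
  [Θ]: (-1)·1+(1)·0+(-2)·0+(2)·0 = -1
⇒ T^3 Θ^-1

{"T": 3, "Θ": -1}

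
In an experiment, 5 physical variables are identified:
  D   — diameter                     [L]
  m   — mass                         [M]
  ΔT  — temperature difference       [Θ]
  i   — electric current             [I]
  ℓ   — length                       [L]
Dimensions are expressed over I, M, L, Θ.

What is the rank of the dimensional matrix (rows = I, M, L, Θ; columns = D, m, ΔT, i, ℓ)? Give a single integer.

Exponent matrix [I,M,L,Θ] × [D,m,ΔT,i,ℓ]:
  I: [ 0  0  0  1  0]
  M: [ 0  1  0  0  0]
  L: [ 1  0  0  0  1]
  Θ: [ 0  0  1  0  0]
Row reduction gives pivot columns D,m,ΔT,i; rank = 4

4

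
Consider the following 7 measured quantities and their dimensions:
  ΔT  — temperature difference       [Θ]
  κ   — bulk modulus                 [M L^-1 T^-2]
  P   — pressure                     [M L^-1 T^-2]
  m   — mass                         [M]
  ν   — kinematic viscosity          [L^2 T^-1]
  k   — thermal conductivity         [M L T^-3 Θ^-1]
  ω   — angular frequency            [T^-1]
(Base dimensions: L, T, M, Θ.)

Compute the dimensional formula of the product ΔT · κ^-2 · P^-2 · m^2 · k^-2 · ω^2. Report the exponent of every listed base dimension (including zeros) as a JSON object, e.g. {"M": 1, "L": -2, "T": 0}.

{"L": 2, "T": 12, "M": -4, "Θ": 3}

Write exponents as rows L,T,M,Θ / cols ΔT,κ,P,m,ν,k,ω:
  L: [ 0 -1 -1  0  2  1  0]
  T: [ 0 -2 -2  0 -1 -3 -1]
  M: [ 0  1  1  1  0  1  0]
  Θ: [ 1  0  0  0  0 -1  0]
  [L]: (1)·0+(-2)·-1+(-2)·-1+(2)·0+(-2)·1+(2)·0 = 2
  [T]: (1)·0+(-2)·-2+(-2)·-2+(2)·0+(-2)·-3+(2)·-1 = 12
  [M]: (1)·0+(-2)·1+(-2)·1+(2)·1+(-2)·1+(2)·0 = -4
  [Θ]: (1)·1+(-2)·0+(-2)·0+(2)·0+(-2)·-1+(2)·0 = 3
⇒ L^2 T^12 M^-4 Θ^3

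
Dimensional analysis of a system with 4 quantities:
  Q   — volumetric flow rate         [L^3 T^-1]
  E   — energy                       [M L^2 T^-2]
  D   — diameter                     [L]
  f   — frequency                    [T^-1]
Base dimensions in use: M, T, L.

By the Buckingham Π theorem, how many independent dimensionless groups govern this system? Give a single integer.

Dimensional matrix (M×T×L by Q×E×D×f):
  M: [ 0  1  0  0]
  T: [-1 -2  0 -1]
  L: [ 3  2  1  0]
Row reduction gives pivot columns Q,E,D; rank = 3
n=4, r=3 ⇒ 1 dimensionless group

1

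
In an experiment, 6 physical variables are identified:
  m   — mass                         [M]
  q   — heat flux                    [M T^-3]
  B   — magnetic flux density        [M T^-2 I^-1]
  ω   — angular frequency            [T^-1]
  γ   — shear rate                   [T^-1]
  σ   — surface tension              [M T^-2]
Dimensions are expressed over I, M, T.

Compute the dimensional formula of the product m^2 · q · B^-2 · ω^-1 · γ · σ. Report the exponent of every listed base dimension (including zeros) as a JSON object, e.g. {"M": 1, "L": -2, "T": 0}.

{"I": 2, "M": 2, "T": -1}

Write exponents as rows I,M,T / cols m,q,B,ω,γ,σ:
  I: [ 0  0 -1  0  0  0]
  M: [ 1  1  1  0  0  1]
  T: [ 0 -3 -2 -1 -1 -2]
  [I]: (2)·0+(1)·0+(-2)·-1+(-1)·0+(1)·0+(1)·0 = 2
  [M]: (2)·1+(1)·1+(-2)·1+(-1)·0+(1)·0+(1)·1 = 2
  [T]: (2)·0+(1)·-3+(-2)·-2+(-1)·-1+(1)·-1+(1)·-2 = -1
⇒ I^2 M^2 T^-1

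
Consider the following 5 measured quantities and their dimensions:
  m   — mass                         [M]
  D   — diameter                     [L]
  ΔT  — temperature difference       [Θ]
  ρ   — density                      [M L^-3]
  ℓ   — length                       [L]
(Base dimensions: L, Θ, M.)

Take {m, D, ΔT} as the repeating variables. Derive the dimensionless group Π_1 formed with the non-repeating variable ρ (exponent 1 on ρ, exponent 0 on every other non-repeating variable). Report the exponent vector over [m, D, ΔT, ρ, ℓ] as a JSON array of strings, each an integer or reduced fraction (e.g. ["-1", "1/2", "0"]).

["-1", "3", "0", "1", "0"]

Dimensional matrix (L×Θ×M by m×D×ΔT×ρ×ℓ):
  L: [ 0  1  0 -3  1]
  Θ: [ 0  0  1  0  0]
  M: [ 1  0  0  1  0]
Row reduction gives pivot columns m,D,ΔT; rank = 3
Repeat: m,D,ΔT; free: ρ,ℓ
RREF:
  r0: [   1    0    0    1    0]
  r1: [   0    1    0   -3    1]
  r2: [   0    0    1    0    0]
Fix exponent of ρ at 1, ℓ at 0; solve each RREF row for its pivot's exponent:
  r0: exp(m) + (1)·1 = 0 ⇒ exp(m) = -1
  r1: exp(D) + (-3)·1 = 0 ⇒ exp(D) = 3
  r2: exp(ΔT) + (0)·1 = 0 ⇒ exp(ΔT) = 0
Π_1 = m^-1 · D^3 · ρ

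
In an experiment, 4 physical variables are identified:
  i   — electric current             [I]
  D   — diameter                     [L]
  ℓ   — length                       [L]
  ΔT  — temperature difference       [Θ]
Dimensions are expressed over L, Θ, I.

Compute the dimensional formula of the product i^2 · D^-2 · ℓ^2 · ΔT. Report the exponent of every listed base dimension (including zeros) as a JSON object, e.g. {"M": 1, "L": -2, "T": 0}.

{"L": 0, "Θ": 1, "I": 2}

Write exponents as rows L,Θ,I / cols i,D,ℓ,ΔT:
  L: [ 0  1  1  0]
  Θ: [ 0  0  0  1]
  I: [ 1  0  0  0]
  [L]: (2)·0+(-2)·1+(2)·1+(1)·0 = 0
  [Θ]: (2)·0+(-2)·0+(2)·0+(1)·1 = 1
  [I]: (2)·1+(-2)·0+(2)·0+(1)·0 = 2
⇒ Θ I^2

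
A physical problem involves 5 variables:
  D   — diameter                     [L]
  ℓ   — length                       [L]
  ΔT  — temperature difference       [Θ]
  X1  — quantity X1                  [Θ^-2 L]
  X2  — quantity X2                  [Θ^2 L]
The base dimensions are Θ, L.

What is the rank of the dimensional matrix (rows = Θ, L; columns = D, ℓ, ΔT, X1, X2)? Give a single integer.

Dimensional matrix (Θ×L by D×ℓ×ΔT×X1×X2):
  Θ: [ 0  0  1 -2  2]
  L: [ 1  1  0  1  1]
Echelon form has 2 nonzero rows (pivots: D,ΔT)

2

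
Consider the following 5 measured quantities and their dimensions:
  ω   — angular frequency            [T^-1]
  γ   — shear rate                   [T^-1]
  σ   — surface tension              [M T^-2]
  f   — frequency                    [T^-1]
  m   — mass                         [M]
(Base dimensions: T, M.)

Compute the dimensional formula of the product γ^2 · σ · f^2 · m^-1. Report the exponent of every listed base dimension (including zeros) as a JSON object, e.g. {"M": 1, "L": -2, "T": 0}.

{"T": -6, "M": 0}

Exponent matrix [T,M] × [ω,γ,σ,f,m]:
  T: [-1 -1 -2 -1  0]
  M: [ 0  0  1  0  1]
  [T]: (2)·-1+(1)·-2+(2)·-1+(-1)·0 = -6
  [M]: (2)·0+(1)·1+(2)·0+(-1)·1 = 0
⇒ T^-6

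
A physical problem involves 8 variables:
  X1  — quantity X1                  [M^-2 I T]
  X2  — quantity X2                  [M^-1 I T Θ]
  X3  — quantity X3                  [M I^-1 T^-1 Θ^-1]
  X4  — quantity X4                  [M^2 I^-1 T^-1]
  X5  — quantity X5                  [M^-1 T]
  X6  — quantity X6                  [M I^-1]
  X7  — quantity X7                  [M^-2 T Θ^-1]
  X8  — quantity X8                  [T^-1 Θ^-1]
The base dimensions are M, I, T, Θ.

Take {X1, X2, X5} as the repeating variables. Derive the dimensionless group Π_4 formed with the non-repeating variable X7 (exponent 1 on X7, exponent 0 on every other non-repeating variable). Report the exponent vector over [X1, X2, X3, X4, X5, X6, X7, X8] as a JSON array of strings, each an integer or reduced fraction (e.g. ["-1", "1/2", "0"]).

Dimensional matrix (M×I×T×Θ by X1×X2×X3×X4×X5×X6×X7×X8):
  M: [-2 -1  1  2 -1  1 -2  0]
  I: [ 1  1 -1 -1  0 -1  0  0]
  T: [ 1  1 -1 -1  1  0  1 -1]
  Θ: [ 0  1 -1  0  0  0 -1 -1]
Echelon form has 3 nonzero rows (pivots: X1,X2,X5)
Repeat: X1,X2,X5; free: X3,X4,X6,X7,X8
RREF:
  r0: [   1    0    0   -1    0   -1    1    1]
  r1: [   0    1   -1    0    0    0   -1   -1]
  r2: [   0    0    0    0    1    1    1   -1]
  r3: [   0    0    0    0    0    0    0    0]
Fix exponent of X7 at 1, X3 at 0, X4 at 0, X6 at 0, X8 at 0; solve each RREF row for its pivot's exponent:
  r0: exp(X1) + (1)·1 = 0 ⇒ exp(X1) = -1
  r1: exp(X2) + (-1)·1 = 0 ⇒ exp(X2) = 1
  r2: exp(X5) + (1)·1 = 0 ⇒ exp(X5) = -1
Π_4 = X1^-1 · X2 · X5^-1 · X7

["-1", "1", "0", "0", "-1", "0", "1", "0"]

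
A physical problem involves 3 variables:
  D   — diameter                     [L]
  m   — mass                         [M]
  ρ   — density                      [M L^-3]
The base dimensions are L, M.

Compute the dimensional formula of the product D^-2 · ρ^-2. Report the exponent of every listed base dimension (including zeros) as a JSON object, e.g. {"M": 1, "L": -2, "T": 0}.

{"L": 4, "M": -2}

Dimensional matrix (L×M by D×m×ρ):
  L: [ 1  0 -3]
  M: [ 0  1  1]
  [L]: (-2)·1+(-2)·-3 = 4
  [M]: (-2)·0+(-2)·1 = -2
⇒ L^4 M^-2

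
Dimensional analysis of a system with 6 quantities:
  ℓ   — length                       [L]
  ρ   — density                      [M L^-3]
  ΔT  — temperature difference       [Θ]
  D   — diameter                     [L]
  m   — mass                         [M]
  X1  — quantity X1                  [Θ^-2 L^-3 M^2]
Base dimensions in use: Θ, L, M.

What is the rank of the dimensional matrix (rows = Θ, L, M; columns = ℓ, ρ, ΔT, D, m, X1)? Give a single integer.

3

Dimensional matrix (Θ×L×M by ℓ×ρ×ΔT×D×m×X1):
  Θ: [ 0  0  1  0  0 -2]
  L: [ 1 -3  0  1  0 -3]
  M: [ 0  1  0  0  1  2]
Row reduction gives pivot columns ℓ,ρ,ΔT; rank = 3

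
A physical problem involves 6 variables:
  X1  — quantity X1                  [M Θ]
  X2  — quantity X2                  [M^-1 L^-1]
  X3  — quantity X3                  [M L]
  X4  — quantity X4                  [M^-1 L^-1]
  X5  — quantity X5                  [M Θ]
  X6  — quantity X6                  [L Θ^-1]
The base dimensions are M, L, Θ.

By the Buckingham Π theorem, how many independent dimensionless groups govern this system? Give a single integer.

Dimensional matrix (M×L×Θ by X1×X2×X3×X4×X5×X6):
  M: [ 1 -1  1 -1  1  0]
  L: [ 0 -1  1 -1  0  1]
  Θ: [ 1  0  0  0  1 -1]
Echelon form has 2 nonzero rows (pivots: X1,X2)
Π count = n − r = 6 − 2 = 4

4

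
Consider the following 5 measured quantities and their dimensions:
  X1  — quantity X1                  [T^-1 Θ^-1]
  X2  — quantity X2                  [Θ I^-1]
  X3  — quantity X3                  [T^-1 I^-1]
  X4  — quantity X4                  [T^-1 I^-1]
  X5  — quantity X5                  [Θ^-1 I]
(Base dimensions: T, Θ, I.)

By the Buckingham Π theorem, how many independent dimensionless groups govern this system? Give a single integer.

Exponent matrix [T,Θ,I] × [X1,X2,X3,X4,X5]:
  T: [-1  0 -1 -1  0]
  Θ: [-1  1  0  0 -1]
  I: [ 0 -1 -1 -1  1]
Row reduction gives pivot columns X1,X2; rank = 2
Π count = n − r = 5 − 2 = 3

3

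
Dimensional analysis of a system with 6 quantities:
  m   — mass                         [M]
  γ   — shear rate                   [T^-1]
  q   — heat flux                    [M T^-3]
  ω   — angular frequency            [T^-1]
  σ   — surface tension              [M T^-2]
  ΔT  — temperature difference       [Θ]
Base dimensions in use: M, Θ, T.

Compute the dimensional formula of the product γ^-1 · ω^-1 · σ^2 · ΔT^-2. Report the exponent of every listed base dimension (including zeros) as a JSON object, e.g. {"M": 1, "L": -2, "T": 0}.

{"M": 2, "Θ": -2, "T": -2}

Write exponents as rows M,Θ,T / cols m,γ,q,ω,σ,ΔT:
  M: [ 1  0  1  0  1  0]
  Θ: [ 0  0  0  0  0  1]
  T: [ 0 -1 -3 -1 -2  0]
  [M]: (-1)·0+(-1)·0+(2)·1+(-2)·0 = 2
  [Θ]: (-1)·0+(-1)·0+(2)·0+(-2)·1 = -2
  [T]: (-1)·-1+(-1)·-1+(2)·-2+(-2)·0 = -2
⇒ M^2 Θ^-2 T^-2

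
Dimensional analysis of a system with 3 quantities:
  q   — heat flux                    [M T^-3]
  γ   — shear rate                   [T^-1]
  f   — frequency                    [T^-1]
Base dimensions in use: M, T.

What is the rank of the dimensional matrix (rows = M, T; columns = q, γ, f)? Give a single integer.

Write exponents as rows M,T / cols q,γ,f:
  M: [ 1  0  0]
  T: [-3 -1 -1]
Row reduction gives pivot columns q,γ; rank = 2

2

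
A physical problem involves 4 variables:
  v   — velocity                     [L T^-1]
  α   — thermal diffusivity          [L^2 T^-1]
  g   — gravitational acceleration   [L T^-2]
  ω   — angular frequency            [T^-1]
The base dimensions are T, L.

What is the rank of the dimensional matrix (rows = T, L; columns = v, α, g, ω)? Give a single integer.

Exponent matrix [T,L] × [v,α,g,ω]:
  T: [-1 -1 -2 -1]
  L: [ 1  2  1  0]
Echelon form has 2 nonzero rows (pivots: v,α)

2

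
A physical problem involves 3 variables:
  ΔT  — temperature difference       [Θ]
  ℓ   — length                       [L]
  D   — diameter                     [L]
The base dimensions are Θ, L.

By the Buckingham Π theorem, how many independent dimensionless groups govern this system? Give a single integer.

1

Dimensional matrix (Θ×L by ΔT×ℓ×D):
  Θ: [ 1  0  0]
  L: [ 0  1  1]
Row reduction gives pivot columns ΔT,ℓ; rank = 2
Π count = n − r = 3 − 2 = 1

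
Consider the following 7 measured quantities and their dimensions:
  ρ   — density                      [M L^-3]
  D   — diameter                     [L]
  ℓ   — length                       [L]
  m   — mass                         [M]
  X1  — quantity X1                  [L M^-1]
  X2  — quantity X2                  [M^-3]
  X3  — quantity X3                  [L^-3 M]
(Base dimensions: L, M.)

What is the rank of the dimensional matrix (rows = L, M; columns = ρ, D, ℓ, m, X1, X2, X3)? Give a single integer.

2

Exponent matrix [L,M] × [ρ,D,ℓ,m,X1,X2,X3]:
  L: [-3  1  1  0  1  0 -3]
  M: [ 1  0  0  1 -1 -3  1]
RREF → pivots at {ρ,D} ⇒ r = 2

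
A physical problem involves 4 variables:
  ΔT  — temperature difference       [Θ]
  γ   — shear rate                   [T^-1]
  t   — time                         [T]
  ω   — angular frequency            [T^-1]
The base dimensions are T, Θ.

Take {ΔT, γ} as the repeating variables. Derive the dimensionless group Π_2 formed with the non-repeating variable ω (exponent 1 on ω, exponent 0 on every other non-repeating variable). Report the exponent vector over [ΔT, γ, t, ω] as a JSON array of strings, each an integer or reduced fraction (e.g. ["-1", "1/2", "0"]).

Write exponents as rows T,Θ / cols ΔT,γ,t,ω:
  T: [ 0 -1  1 -1]
  Θ: [ 1  0  0  0]
Row reduction gives pivot columns ΔT,γ; rank = 2
Pivot set = {ΔT,γ}, free = {t,ω}
RREF:
  r0: [   1    0    0    0]
  r1: [   0    1   -1    1]
Fix exponent of ω at 1, t at 0; solve each RREF row for its pivot's exponent:
  r0: exp(ΔT) + (0)·1 = 0 ⇒ exp(ΔT) = 0
  r1: exp(γ) + (1)·1 = 0 ⇒ exp(γ) = -1
Π_2 = γ^-1 · ω

["0", "-1", "0", "1"]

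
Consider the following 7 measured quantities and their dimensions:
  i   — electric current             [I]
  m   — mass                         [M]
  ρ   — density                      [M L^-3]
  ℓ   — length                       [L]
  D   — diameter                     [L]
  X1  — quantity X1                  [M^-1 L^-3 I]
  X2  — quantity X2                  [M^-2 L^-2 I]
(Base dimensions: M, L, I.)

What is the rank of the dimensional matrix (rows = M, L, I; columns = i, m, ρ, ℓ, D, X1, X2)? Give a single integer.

Dimensional matrix (M×L×I by i×m×ρ×ℓ×D×X1×X2):
  M: [ 0  1  1  0  0 -1 -2]
  L: [ 0  0 -3  1  1 -3 -2]
  I: [ 1  0  0  0  0  1  1]
Row reduction gives pivot columns i,m,ρ; rank = 3

3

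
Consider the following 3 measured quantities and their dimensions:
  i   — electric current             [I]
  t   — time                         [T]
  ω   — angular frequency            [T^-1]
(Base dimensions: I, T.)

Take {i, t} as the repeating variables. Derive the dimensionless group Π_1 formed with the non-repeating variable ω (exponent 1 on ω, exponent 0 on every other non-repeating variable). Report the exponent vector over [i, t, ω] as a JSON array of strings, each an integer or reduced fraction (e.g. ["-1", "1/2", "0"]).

["0", "1", "1"]

Write exponents as rows I,T / cols i,t,ω:
  I: [ 1  0  0]
  T: [ 0  1 -1]
RREF → pivots at {i,t} ⇒ r = 2
Pivot set = {i,t}, free = {ω}
RREF:
  r0: [   1    0    0]
  r1: [   0    1   -1]
Fix exponent of ω at 1; solve each RREF row for its pivot's exponent:
  r0: exp(i) + (0)·1 = 0 ⇒ exp(i) = 0
  r1: exp(t) + (-1)·1 = 0 ⇒ exp(t) = 1
Π_1 = t · ω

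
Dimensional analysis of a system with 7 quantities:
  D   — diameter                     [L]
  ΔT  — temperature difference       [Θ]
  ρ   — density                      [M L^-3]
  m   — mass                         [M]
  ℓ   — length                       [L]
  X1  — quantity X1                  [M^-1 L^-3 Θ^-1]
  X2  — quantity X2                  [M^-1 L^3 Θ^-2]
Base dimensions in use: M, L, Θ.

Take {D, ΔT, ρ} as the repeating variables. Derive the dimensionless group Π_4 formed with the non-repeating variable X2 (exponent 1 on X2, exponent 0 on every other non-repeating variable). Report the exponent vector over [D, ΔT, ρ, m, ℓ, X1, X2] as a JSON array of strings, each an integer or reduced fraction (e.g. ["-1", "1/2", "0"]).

["0", "2", "1", "0", "0", "0", "1"]

Exponent matrix [M,L,Θ] × [D,ΔT,ρ,m,ℓ,X1,X2]:
  M: [ 0  0  1  1  0 -1 -1]
  L: [ 1  0 -3  0  1 -3  3]
  Θ: [ 0  1  0  0  0 -1 -2]
Row reduction gives pivot columns D,ΔT,ρ; rank = 3
Repeat: D,ΔT,ρ; free: m,ℓ,X1,X2
RREF:
  r0: [   1    0    0    3    1   -6    0]
  r1: [   0    1    0    0    0   -1   -2]
  r2: [   0    0    1    1    0   -1   -1]
Fix exponent of X2 at 1, m at 0, ℓ at 0, X1 at 0; solve each RREF row for its pivot's exponent:
  r0: exp(D) + (0)·1 = 0 ⇒ exp(D) = 0
  r1: exp(ΔT) + (-2)·1 = 0 ⇒ exp(ΔT) = 2
  r2: exp(ρ) + (-1)·1 = 0 ⇒ exp(ρ) = 1
Π_4 = ΔT^2 · ρ · X2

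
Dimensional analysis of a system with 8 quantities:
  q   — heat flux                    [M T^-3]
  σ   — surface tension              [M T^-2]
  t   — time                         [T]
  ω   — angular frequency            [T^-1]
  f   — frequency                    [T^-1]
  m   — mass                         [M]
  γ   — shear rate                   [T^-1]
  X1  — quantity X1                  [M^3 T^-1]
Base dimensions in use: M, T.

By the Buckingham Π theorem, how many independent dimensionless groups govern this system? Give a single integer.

6

Exponent matrix [M,T] × [q,σ,t,ω,f,m,γ,X1]:
  M: [ 1  1  0  0  0  1  0  3]
  T: [-3 -2  1 -1 -1  0 -1 -1]
Echelon form has 2 nonzero rows (pivots: q,σ)
n=8, r=2 ⇒ 6 dimensionless groups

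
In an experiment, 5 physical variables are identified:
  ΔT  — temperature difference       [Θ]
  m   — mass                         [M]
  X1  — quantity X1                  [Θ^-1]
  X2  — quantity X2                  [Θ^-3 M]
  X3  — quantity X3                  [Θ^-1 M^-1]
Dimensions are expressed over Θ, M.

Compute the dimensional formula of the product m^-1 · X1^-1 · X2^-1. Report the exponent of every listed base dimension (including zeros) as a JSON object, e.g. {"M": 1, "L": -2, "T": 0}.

Exponent matrix [Θ,M] × [ΔT,m,X1,X2,X3]:
  Θ: [ 1  0 -1 -3 -1]
  M: [ 0  1  0  1 -1]
  [Θ]: (-1)·0+(-1)·-1+(-1)·-3 = 4
  [M]: (-1)·1+(-1)·0+(-1)·1 = -2
⇒ Θ^4 M^-2

{"Θ": 4, "M": -2}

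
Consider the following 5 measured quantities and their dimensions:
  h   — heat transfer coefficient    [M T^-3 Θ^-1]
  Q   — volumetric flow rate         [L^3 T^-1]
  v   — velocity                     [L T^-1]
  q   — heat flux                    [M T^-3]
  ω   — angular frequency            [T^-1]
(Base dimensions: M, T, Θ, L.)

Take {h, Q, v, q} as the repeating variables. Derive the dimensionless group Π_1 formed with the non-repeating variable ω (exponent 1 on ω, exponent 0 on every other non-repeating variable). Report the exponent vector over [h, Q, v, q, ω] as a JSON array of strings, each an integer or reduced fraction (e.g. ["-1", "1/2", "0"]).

["0", "1/2", "-3/2", "0", "1"]

Write exponents as rows M,T,Θ,L / cols h,Q,v,q,ω:
  M: [ 1  0  0  1  0]
  T: [-3 -1 -1 -3 -1]
  Θ: [-1  0  0  0  0]
  L: [ 0  3  1  0  0]
Row reduction gives pivot columns h,Q,v,q; rank = 4
Pivot set = {h,Q,v,q}, free = {ω}
RREF:
  r0: [   1    0    0    0    0]
  r1: [   0    1    0    0 -1/2]
  r2: [   0    0    1    0  3/2]
  r3: [   0    0    0    1    0]
Fix exponent of ω at 1; solve each RREF row for its pivot's exponent:
  r0: exp(h) + (0)·1 = 0 ⇒ exp(h) = 0
  r1: exp(Q) + (-1/2)·1 = 0 ⇒ exp(Q) = 1/2
  r2: exp(v) + (3/2)·1 = 0 ⇒ exp(v) = -3/2
  r3: exp(q) + (0)·1 = 0 ⇒ exp(q) = 0
Π_1 = Q^(1/2) · v^(-3/2) · ω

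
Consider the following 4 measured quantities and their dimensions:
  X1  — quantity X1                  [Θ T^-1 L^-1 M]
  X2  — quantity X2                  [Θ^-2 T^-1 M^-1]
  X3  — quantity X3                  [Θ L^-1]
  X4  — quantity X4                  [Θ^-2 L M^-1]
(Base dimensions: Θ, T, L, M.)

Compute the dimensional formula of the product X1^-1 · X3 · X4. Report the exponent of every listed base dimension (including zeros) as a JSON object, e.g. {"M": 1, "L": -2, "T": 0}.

{"Θ": -2, "T": 1, "L": 1, "M": -2}

Dimensional matrix (Θ×T×L×M by X1×X2×X3×X4):
  Θ: [ 1 -2  1 -2]
  T: [-1 -1  0  0]
  L: [-1  0 -1  1]
  M: [ 1 -1  0 -1]
  [Θ]: (-1)·1+(1)·1+(1)·-2 = -2
  [T]: (-1)·-1+(1)·0+(1)·0 = 1
  [L]: (-1)·-1+(1)·-1+(1)·1 = 1
  [M]: (-1)·1+(1)·0+(1)·-1 = -2
⇒ Θ^-2 T L M^-2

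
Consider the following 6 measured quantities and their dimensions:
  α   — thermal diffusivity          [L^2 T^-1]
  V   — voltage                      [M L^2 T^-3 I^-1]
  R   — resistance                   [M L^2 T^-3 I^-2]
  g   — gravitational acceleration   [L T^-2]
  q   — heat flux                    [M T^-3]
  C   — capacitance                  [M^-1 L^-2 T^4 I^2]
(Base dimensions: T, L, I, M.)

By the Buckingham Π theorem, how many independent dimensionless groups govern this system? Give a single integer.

Exponent matrix [T,L,I,M] × [α,V,R,g,q,C]:
  T: [-1 -3 -3 -2 -3  4]
  L: [ 2  2  2  1  0 -2]
  I: [ 0 -1 -2  0  0  2]
  M: [ 0  1  1  0  1 -1]
RREF → pivots at {α,V,R,g} ⇒ r = 4
6 vars − rank 4 = 2 Π groups

2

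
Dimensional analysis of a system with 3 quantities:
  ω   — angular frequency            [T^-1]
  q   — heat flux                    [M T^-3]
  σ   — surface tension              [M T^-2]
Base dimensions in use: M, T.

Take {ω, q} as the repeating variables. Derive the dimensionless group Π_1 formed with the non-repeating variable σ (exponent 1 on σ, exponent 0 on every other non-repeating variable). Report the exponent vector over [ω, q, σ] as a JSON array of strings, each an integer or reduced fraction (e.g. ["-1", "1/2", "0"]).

Exponent matrix [M,T] × [ω,q,σ]:
  M: [ 0  1  1]
  T: [-1 -3 -2]
RREF → pivots at {ω,q} ⇒ r = 2
Repeat: ω,q; free: σ
RREF:
  r0: [   1    0   -1]
  r1: [   0    1    1]
Fix exponent of σ at 1; solve each RREF row for its pivot's exponent:
  r0: exp(ω) + (-1)·1 = 0 ⇒ exp(ω) = 1
  r1: exp(q) + (1)·1 = 0 ⇒ exp(q) = -1
Π_1 = ω · q^-1 · σ

["1", "-1", "1"]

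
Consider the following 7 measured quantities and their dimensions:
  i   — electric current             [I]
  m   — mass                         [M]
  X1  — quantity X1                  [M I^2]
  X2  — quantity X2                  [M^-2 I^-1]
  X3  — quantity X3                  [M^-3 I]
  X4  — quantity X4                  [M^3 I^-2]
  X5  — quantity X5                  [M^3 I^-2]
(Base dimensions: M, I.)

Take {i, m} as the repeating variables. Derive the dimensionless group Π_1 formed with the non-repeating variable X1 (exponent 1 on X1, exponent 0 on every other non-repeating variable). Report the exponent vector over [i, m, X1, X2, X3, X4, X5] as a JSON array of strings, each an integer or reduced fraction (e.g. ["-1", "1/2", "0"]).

Dimensional matrix (M×I by i×m×X1×X2×X3×X4×X5):
  M: [ 0  1  1 -2 -3  3  3]
  I: [ 1  0  2 -1  1 -2 -2]
RREF → pivots at {i,m} ⇒ r = 2
Pivot set = {i,m}, free = {X1,X2,X3,X4,X5}
RREF:
  r0: [   1    0    2   -1    1   -2   -2]
  r1: [   0    1    1   -2   -3    3    3]
Fix exponent of X1 at 1, X2 at 0, X3 at 0, X4 at 0, X5 at 0; solve each RREF row for its pivot's exponent:
  r0: exp(i) + (2)·1 = 0 ⇒ exp(i) = -2
  r1: exp(m) + (1)·1 = 0 ⇒ exp(m) = -1
Π_1 = i^-2 · m^-1 · X1

["-2", "-1", "1", "0", "0", "0", "0"]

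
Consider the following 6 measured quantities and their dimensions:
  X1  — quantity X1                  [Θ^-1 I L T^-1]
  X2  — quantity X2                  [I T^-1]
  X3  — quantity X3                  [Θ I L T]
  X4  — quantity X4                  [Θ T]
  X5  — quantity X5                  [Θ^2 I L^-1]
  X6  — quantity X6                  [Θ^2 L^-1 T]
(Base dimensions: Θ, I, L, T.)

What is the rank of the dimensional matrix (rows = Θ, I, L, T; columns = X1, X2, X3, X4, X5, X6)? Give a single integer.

Write exponents as rows Θ,I,L,T / cols X1,X2,X3,X4,X5,X6:
  Θ: [-1  0  1  1  2  2]
  I: [ 1  1  1  0  1  0]
  L: [ 1  0  1  0 -1 -1]
  T: [-1 -1  1  1  0  1]
RREF → pivots at {X1,X2,X3} ⇒ r = 3

3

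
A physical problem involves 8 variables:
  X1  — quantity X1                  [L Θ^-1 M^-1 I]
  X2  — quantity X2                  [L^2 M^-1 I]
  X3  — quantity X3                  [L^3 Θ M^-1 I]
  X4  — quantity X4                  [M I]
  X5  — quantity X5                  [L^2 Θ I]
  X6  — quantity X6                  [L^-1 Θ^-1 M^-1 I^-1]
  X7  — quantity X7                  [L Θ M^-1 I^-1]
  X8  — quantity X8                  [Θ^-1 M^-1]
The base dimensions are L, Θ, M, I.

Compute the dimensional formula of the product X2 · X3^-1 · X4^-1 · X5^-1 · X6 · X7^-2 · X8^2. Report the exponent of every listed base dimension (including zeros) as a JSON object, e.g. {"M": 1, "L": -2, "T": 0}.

Exponent matrix [L,Θ,M,I] × [X1,X2,X3,X4,X5,X6,X7,X8]:
  L: [ 1  2  3  0  2 -1  1  0]
  Θ: [-1  0  1  0  1 -1  1 -1]
  M: [-1 -1 -1  1  0 -1 -1 -1]
  I: [ 1  1  1  1  1 -1 -1  0]
  [L]: (1)·2+(-1)·3+(-1)·0+(-1)·2+(1)·-1+(-2)·1+(2)·0 = -6
  [Θ]: (1)·0+(-1)·1+(-1)·0+(-1)·1+(1)·-1+(-2)·1+(2)·-1 = -7
  [M]: (1)·-1+(-1)·-1+(-1)·1+(-1)·0+(1)·-1+(-2)·-1+(2)·-1 = -2
  [I]: (1)·1+(-1)·1+(-1)·1+(-1)·1+(1)·-1+(-2)·-1+(2)·0 = -1
⇒ L^-6 Θ^-7 M^-2 I^-1

{"L": -6, "Θ": -7, "M": -2, "I": -1}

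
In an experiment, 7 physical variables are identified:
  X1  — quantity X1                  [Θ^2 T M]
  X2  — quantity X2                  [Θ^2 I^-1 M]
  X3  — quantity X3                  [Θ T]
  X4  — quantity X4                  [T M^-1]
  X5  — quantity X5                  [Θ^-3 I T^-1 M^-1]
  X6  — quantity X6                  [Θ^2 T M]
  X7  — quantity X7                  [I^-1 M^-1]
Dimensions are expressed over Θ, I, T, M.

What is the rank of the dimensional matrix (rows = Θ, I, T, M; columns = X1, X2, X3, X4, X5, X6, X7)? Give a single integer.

3

Dimensional matrix (Θ×I×T×M by X1×X2×X3×X4×X5×X6×X7):
  Θ: [ 2  2  1  0 -3  2  0]
  I: [ 0 -1  0  0  1  0 -1]
  T: [ 1  0  1  1 -1  1  0]
  M: [ 1  1  0 -1 -1  1 -1]
Echelon form has 3 nonzero rows (pivots: X1,X2,X3)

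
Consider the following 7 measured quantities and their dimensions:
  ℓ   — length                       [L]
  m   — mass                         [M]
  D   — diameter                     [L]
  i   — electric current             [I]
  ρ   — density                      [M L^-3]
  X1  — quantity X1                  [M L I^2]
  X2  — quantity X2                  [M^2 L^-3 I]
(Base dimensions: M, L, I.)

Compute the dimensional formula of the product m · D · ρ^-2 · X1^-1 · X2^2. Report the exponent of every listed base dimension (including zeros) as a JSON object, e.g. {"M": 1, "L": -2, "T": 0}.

Dimensional matrix (M×L×I by ℓ×m×D×i×ρ×X1×X2):
  M: [ 0  1  0  0  1  1  2]
  L: [ 1  0  1  0 -3  1 -3]
  I: [ 0  0  0  1  0  2  1]
  [M]: (1)·1+(1)·0+(-2)·1+(-1)·1+(2)·2 = 2
  [L]: (1)·0+(1)·1+(-2)·-3+(-1)·1+(2)·-3 = 0
  [I]: (1)·0+(1)·0+(-2)·0+(-1)·2+(2)·1 = 0
⇒ M^2

{"M": 2, "L": 0, "I": 0}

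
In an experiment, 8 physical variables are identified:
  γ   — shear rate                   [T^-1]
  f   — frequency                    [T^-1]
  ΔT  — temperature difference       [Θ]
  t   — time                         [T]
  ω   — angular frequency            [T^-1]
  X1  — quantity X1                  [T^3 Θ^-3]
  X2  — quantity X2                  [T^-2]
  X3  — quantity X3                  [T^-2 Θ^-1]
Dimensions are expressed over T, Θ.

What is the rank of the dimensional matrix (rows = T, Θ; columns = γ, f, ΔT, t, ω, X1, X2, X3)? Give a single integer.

2

Write exponents as rows T,Θ / cols γ,f,ΔT,t,ω,X1,X2,X3:
  T: [-1 -1  0  1 -1  3 -2 -2]
  Θ: [ 0  0  1  0  0 -3  0 -1]
RREF → pivots at {γ,ΔT} ⇒ r = 2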